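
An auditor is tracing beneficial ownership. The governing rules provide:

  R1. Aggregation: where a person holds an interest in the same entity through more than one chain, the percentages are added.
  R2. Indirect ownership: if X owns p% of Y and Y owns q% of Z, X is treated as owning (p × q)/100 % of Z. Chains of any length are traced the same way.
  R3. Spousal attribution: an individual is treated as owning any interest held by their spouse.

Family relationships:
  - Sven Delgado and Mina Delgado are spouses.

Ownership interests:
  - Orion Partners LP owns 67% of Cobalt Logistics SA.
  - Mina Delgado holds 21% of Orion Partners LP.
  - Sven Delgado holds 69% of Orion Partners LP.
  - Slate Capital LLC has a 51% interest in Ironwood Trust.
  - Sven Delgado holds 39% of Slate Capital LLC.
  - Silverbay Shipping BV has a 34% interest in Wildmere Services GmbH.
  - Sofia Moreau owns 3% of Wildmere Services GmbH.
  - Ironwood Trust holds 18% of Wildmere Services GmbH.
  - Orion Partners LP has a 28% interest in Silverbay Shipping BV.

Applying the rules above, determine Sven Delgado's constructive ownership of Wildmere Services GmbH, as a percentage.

12.1482%

By spousal attribution (R3), Sven Delgado is treated as also owning Mina Delgado's interest in Orion Partners LP, giving 69% + 21% = 90%.
Chain via Slate Capital LLC → Ironwood Trust (R2): 39% × 51% × 18% = 3.5802% of Wildmere Services GmbH.
Chain via Orion Partners LP → Silverbay Shipping BV (R2): 90% × 28% × 34% = 8.568% of Wildmere Services GmbH.
Aggregating (R1): 3.5802% + 8.568% = 12.1482%.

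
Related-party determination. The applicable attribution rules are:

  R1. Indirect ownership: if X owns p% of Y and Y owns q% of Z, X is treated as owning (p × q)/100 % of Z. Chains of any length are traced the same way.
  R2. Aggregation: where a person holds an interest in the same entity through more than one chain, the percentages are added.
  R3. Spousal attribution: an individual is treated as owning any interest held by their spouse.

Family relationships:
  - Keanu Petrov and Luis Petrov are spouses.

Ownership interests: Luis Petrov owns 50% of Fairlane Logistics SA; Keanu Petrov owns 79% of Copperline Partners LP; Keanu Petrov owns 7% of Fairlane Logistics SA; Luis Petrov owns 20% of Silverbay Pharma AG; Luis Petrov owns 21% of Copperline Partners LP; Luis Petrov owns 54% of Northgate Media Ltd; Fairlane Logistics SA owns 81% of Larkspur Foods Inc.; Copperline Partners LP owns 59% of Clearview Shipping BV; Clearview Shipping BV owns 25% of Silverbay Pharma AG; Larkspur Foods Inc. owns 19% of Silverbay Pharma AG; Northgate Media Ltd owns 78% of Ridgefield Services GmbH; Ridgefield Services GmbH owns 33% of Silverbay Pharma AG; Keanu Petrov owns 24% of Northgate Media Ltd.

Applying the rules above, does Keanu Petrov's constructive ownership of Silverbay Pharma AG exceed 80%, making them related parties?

By spousal attribution (R3), Keanu Petrov is treated as also owning Luis Petrov's interest in Northgate Media Ltd, giving 24% + 54% = 78%.
By spousal attribution (R3), Keanu Petrov is treated as also owning Luis Petrov's interest in Copperline Partners LP, giving 79% + 21% = 100%.
By spousal attribution (R3), Keanu Petrov is treated as also owning Luis Petrov's interest in Fairlane Logistics SA, giving 7% + 50% = 57%.
By spousal attribution (R3), Keanu Petrov is treated as owning Luis Petrov's 20% interest in Silverbay Pharma AG.
Chain via Northgate Media Ltd → Ridgefield Services GmbH (R1): 78% × 78% × 33% = 20.0772% of Silverbay Pharma AG.
Chain via Copperline Partners LP → Clearview Shipping BV (R1): 100% × 59% × 25% = 14.75% of Silverbay Pharma AG.
Chain via Fairlane Logistics SA → Larkspur Foods Inc. (R1): 57% × 81% × 19% = 8.7723% of Silverbay Pharma AG.
Direct interest in Silverbay Pharma AG: 20%.
Aggregating (R2): 20.0772% + 14.75% + 8.7723% + 20% = 63.5995%.
63.5995% does not exceed the 80% threshold, so Keanu is not a related party to Silverbay Pharma AG.

No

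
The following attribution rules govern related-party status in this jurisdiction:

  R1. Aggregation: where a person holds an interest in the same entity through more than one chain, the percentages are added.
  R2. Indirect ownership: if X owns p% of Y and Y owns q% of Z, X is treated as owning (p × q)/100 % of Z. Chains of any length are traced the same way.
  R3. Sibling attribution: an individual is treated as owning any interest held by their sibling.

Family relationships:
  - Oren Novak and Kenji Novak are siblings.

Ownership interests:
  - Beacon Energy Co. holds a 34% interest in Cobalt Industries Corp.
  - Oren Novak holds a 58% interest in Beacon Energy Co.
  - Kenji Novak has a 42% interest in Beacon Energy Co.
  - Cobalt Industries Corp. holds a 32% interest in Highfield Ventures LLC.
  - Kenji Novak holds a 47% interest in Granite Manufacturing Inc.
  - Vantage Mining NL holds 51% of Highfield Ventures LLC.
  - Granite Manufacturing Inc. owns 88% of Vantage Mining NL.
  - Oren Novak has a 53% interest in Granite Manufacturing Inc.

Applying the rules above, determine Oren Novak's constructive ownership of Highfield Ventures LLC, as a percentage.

By sibling attribution (R3), Oren Novak is treated as also owning Kenji Novak's interest in Granite Manufacturing Inc, giving 53% + 47% = 100%.
By sibling attribution (R3), Oren Novak is treated as also owning Kenji Novak's interest in Beacon Energy Co, giving 58% + 42% = 100%.
Chain via Granite Manufacturing Inc. → Vantage Mining NL (R2): 100% × 88% × 51% = 44.88% of Highfield Ventures LLC.
Chain via Beacon Energy Co. → Cobalt Industries Corp. (R2): 100% × 34% × 32% = 10.88% of Highfield Ventures LLC.
Aggregating (R1): 44.88% + 10.88% = 55.76%.

55.76%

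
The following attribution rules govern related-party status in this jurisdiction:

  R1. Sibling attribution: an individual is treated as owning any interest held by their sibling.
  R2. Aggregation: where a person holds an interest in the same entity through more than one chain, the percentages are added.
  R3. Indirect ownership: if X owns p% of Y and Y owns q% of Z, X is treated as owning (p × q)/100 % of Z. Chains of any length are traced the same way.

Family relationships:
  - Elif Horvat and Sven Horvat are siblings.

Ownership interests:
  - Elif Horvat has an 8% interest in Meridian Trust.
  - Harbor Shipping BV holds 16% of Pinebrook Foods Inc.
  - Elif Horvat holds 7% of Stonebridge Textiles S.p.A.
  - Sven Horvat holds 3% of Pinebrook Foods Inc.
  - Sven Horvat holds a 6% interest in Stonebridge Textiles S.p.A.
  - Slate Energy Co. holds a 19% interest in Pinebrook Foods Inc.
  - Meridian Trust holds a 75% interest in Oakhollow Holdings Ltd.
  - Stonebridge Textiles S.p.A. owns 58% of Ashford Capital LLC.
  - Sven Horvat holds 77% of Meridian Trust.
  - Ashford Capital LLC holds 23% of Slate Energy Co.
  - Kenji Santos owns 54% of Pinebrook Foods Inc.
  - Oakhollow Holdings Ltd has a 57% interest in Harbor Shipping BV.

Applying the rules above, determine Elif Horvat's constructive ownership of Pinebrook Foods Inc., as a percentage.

9.143498%

By sibling attribution (R1), Elif Horvat is treated as also owning Sven Horvat's interest in Stonebridge Textiles S.p.A, giving 7% + 6% = 13%.
By sibling attribution (R1), Elif Horvat is treated as also owning Sven Horvat's interest in Meridian Trust, giving 8% + 77% = 85%.
By sibling attribution (R1), Elif Horvat is treated as owning Sven Horvat's 3% interest in Pinebrook Foods Inc.
Chain via Stonebridge Textiles S.p.A. → Ashford Capital LLC → Slate Energy Co. (R3): 13% × 58% × 23% × 19% = 0.329498% of Pinebrook Foods Inc.
Chain via Meridian Trust → Oakhollow Holdings Ltd → Harbor Shipping BV (R3): 85% × 75% × 57% × 16% = 5.814% of Pinebrook Foods Inc.
Direct interest in Pinebrook Foods Inc: 3%.
Aggregating (R2): 0.329498% + 5.814% + 3% = 9.143498%.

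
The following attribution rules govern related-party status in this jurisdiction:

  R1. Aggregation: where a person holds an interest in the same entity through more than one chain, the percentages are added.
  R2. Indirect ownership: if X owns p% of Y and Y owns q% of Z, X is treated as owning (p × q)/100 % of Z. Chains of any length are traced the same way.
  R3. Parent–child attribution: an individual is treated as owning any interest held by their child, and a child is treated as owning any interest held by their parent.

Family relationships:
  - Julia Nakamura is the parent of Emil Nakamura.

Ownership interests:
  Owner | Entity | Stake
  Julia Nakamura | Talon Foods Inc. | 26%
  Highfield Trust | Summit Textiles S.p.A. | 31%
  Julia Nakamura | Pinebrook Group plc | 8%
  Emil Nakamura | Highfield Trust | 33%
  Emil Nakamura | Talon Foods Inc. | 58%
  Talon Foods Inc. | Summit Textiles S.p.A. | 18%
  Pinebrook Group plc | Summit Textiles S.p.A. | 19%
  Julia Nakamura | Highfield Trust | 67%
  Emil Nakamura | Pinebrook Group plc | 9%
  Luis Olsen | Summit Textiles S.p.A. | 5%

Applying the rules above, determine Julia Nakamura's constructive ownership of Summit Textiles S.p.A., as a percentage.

By parent–child attribution (R3), Julia Nakamura is treated as also owning Emil Nakamura's interest in Talon Foods Inc, giving 26% + 58% = 84%.
By parent–child attribution (R3), Julia Nakamura is treated as also owning Emil Nakamura's interest in Pinebrook Group plc, giving 8% + 9% = 17%.
By parent–child attribution (R3), Julia Nakamura is treated as also owning Emil Nakamura's interest in Highfield Trust, giving 67% + 33% = 100%.
Chain via Talon Foods Inc. (R2): 84% × 18% = 15.12% of Summit Textiles S.p.A.
Chain via Pinebrook Group plc (R2): 17% × 19% = 3.23% of Summit Textiles S.p.A.
Chain via Highfield Trust (R2): 100% × 31% = 31% of Summit Textiles S.p.A.
Aggregating (R1): 15.12% + 3.23% + 31% = 49.35%.

49.35%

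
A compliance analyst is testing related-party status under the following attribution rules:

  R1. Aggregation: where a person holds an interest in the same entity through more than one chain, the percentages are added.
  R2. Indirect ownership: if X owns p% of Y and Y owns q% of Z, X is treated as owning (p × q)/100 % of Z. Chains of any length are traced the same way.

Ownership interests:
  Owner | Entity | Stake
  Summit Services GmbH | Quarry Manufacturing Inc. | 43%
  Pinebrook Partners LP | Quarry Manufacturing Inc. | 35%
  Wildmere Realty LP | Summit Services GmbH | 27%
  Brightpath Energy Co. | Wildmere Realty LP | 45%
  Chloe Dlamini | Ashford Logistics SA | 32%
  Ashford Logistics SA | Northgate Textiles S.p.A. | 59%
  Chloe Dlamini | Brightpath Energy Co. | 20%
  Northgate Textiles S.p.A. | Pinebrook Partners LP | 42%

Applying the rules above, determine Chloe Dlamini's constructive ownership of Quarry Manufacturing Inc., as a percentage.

3.82026%

Chain via Ashford Logistics SA → Northgate Textiles S.p.A. → Pinebrook Partners LP (R2): 32% × 59% × 42% × 35% = 2.77536% of Quarry Manufacturing Inc.
Chain via Brightpath Energy Co. → Wildmere Realty LP → Summit Services GmbH (R2): 20% × 45% × 27% × 43% = 1.0449% of Quarry Manufacturing Inc.
Aggregating (R1): 2.77536% + 1.0449% = 3.82026%.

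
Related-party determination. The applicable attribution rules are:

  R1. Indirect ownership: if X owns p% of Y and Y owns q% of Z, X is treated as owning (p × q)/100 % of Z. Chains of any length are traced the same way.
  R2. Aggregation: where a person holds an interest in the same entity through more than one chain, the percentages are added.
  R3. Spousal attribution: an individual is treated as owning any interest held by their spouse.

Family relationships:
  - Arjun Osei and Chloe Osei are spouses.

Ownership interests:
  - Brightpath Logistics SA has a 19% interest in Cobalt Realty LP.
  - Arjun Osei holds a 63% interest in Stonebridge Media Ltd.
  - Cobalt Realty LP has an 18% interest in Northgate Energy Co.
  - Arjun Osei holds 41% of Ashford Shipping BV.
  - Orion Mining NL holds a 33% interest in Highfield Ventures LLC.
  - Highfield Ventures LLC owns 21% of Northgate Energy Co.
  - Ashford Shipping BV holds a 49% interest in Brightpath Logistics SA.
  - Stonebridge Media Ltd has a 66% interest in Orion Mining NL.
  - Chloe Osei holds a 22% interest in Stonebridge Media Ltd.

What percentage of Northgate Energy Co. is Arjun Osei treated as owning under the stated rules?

By spousal attribution (R3), Arjun Osei is treated as also owning Chloe Osei's interest in Stonebridge Media Ltd, giving 63% + 22% = 85%.
Chain via Ashford Shipping BV → Brightpath Logistics SA → Cobalt Realty LP (R1): 41% × 49% × 19% × 18% = 0.687078% of Northgate Energy Co.
Chain via Stonebridge Media Ltd → Orion Mining NL → Highfield Ventures LLC (R1): 85% × 66% × 33% × 21% = 3.88773% of Northgate Energy Co.
Aggregating (R2): 0.687078% + 3.88773% = 4.574808%.

4.574808%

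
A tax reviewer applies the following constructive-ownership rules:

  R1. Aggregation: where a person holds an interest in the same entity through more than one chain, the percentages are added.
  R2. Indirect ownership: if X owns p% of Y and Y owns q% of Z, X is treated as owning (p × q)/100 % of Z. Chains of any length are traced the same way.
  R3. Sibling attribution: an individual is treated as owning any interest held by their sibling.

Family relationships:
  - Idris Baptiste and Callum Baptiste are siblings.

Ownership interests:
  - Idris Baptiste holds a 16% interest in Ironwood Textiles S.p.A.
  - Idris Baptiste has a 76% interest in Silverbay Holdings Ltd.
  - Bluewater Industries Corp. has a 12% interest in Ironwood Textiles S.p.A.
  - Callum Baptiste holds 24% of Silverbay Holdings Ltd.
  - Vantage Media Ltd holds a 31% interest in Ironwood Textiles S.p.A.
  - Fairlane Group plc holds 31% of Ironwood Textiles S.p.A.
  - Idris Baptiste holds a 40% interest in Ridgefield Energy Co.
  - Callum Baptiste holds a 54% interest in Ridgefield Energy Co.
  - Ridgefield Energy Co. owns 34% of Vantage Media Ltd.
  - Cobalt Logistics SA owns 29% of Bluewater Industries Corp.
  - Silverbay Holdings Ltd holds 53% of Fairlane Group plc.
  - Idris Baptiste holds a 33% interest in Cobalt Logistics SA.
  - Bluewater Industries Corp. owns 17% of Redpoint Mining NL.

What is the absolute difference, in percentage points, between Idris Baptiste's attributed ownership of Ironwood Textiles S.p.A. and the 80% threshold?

By sibling attribution (R3), Idris Baptiste is treated as also owning Callum Baptiste's interest in Silverbay Holdings Ltd, giving 76% + 24% = 100%.
By sibling attribution (R3), Idris Baptiste is treated as also owning Callum Baptiste's interest in Ridgefield Energy Co, giving 40% + 54% = 94%.
Chain via Silverbay Holdings Ltd → Fairlane Group plc (R2): 100% × 53% × 31% = 16.43% of Ironwood Textiles S.p.A.
Chain via Cobalt Logistics SA → Bluewater Industries Corp. (R2): 33% × 29% × 12% = 1.1484% of Ironwood Textiles S.p.A.
Chain via Ridgefield Energy Co. → Vantage Media Ltd (R2): 94% × 34% × 31% = 9.9076% of Ironwood Textiles S.p.A.
Direct interest in Ironwood Textiles S.p.A: 16%.
Aggregating (R1): 16.43% + 1.1484% + 9.9076% + 16% = 43.486%.
43.486% falls short of the 80% threshold by 36.514 percentage points.

36.514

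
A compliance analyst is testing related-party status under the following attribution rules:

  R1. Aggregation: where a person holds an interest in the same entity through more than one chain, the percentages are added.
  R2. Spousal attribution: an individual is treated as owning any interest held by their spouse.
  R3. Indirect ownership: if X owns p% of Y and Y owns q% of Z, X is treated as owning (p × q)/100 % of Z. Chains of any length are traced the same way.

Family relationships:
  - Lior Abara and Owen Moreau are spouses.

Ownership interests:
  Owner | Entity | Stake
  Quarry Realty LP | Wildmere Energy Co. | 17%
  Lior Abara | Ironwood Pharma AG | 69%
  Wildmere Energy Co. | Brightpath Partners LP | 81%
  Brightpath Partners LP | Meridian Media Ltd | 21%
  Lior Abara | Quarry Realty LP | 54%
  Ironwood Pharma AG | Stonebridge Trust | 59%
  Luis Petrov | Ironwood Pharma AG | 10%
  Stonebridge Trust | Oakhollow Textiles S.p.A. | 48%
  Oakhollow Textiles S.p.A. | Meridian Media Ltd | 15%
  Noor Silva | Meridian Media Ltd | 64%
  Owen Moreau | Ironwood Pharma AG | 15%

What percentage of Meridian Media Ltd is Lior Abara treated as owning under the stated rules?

By spousal attribution (R2), Lior Abara is treated as also owning Owen Moreau's interest in Ironwood Pharma AG, giving 69% + 15% = 84%.
Chain via Quarry Realty LP → Wildmere Energy Co. → Brightpath Partners LP (R3): 54% × 17% × 81% × 21% = 1.561518% of Meridian Media Ltd.
Chain via Ironwood Pharma AG → Stonebridge Trust → Oakhollow Textiles S.p.A. (R3): 84% × 59% × 48% × 15% = 3.56832% of Meridian Media Ltd.
Aggregating (R1): 1.561518% + 3.56832% = 5.129838%.

5.129838%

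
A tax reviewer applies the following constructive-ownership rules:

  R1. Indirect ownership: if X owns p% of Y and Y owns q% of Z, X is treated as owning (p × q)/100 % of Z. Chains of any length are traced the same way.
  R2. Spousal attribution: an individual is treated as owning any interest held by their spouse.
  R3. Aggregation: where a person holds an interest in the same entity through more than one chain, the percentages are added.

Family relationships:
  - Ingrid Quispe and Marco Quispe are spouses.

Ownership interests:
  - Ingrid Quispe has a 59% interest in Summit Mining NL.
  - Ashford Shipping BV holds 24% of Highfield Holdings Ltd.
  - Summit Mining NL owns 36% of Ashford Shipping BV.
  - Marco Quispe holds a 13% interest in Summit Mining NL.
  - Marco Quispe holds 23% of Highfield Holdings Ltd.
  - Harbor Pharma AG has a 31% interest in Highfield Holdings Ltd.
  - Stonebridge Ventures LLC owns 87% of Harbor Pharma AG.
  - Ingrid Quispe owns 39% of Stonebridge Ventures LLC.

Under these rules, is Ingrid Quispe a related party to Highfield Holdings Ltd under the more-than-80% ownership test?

By spousal attribution (R2), Ingrid Quispe is treated as also owning Marco Quispe's interest in Summit Mining NL, giving 59% + 13% = 72%.
By spousal attribution (R2), Ingrid Quispe is treated as owning Marco Quispe's 23% interest in Highfield Holdings Ltd.
Chain via Summit Mining NL → Ashford Shipping BV (R1): 72% × 36% × 24% = 6.2208% of Highfield Holdings Ltd.
Chain via Stonebridge Ventures LLC → Harbor Pharma AG (R1): 39% × 87% × 31% = 10.5183% of Highfield Holdings Ltd.
Direct interest in Highfield Holdings Ltd: 23%.
Aggregating (R3): 6.2208% + 10.5183% + 23% = 39.7391%.
39.7391% does not exceed the 80% threshold, so Ingrid is not a related party to Highfield Holdings Ltd.

No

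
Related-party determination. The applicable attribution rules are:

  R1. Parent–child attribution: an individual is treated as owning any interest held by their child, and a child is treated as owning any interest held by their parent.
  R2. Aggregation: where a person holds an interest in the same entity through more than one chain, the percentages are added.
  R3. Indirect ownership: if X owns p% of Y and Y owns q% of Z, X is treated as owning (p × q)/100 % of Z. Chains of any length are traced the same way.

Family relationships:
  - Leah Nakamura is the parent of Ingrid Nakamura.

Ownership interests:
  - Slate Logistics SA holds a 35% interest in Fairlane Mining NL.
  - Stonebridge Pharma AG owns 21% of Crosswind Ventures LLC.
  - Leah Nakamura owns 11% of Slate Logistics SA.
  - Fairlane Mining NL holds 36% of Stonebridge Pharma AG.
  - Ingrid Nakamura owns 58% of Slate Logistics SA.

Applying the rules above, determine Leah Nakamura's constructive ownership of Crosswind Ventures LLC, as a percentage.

1.82574%

By parent–child attribution (R1), Leah Nakamura is treated as also owning Ingrid Nakamura's interest in Slate Logistics SA, giving 11% + 58% = 69%.
Chain via Slate Logistics SA → Fairlane Mining NL → Stonebridge Pharma AG (R3): 69% × 35% × 36% × 21% = 1.82574% of Crosswind Ventures LLC.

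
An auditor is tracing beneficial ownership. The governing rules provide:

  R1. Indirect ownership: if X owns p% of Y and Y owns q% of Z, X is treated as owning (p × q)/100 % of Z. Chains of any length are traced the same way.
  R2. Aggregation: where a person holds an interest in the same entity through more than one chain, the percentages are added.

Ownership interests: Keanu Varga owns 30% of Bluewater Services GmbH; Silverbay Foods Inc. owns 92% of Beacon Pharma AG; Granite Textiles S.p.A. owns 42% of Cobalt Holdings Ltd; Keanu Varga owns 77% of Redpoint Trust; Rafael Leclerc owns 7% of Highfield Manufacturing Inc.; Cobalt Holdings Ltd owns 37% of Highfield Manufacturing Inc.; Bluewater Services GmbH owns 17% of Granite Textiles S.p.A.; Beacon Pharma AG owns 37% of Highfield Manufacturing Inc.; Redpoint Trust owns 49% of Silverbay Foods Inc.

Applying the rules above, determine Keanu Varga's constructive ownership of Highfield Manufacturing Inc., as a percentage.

13.635832%

Chain via Bluewater Services GmbH → Granite Textiles S.p.A. → Cobalt Holdings Ltd (R1): 30% × 17% × 42% × 37% = 0.79254% of Highfield Manufacturing Inc.
Chain via Redpoint Trust → Silverbay Foods Inc. → Beacon Pharma AG (R1): 77% × 49% × 92% × 37% = 12.843292% of Highfield Manufacturing Inc.
Aggregating (R2): 0.79254% + 12.843292% = 13.635832%.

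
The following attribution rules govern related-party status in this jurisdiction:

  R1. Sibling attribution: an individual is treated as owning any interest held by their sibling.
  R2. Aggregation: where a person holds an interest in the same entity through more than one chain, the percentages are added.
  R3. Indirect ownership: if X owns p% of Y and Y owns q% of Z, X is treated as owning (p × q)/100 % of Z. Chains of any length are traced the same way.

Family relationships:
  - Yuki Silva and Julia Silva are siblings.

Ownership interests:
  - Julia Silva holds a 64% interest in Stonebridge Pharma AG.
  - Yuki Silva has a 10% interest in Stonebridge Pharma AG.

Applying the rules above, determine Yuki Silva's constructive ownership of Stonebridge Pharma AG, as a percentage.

By sibling attribution (R1), Yuki Silva is treated as also owning Julia Silva's interest in Stonebridge Pharma AG, giving 10% + 64% = 74%.
Direct interest in Stonebridge Pharma AG: 74%.

74%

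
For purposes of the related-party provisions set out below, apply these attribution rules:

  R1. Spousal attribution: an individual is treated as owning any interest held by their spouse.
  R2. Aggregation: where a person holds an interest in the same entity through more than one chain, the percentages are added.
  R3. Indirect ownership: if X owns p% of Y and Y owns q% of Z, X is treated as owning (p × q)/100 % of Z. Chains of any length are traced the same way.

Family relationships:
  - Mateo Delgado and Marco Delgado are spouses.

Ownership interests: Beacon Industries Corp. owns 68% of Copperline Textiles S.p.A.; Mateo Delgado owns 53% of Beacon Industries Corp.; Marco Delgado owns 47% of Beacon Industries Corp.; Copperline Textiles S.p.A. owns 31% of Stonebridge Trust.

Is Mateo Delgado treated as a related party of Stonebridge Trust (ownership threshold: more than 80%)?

By spousal attribution (R1), Mateo Delgado is treated as also owning Marco Delgado's interest in Beacon Industries Corp, giving 53% + 47% = 100%.
Chain via Beacon Industries Corp. → Copperline Textiles S.p.A. (R3): 100% × 68% × 31% = 21.08% of Stonebridge Trust.
21.08% does not exceed the 80% threshold, so Mateo is not a related party to Stonebridge Trust.

No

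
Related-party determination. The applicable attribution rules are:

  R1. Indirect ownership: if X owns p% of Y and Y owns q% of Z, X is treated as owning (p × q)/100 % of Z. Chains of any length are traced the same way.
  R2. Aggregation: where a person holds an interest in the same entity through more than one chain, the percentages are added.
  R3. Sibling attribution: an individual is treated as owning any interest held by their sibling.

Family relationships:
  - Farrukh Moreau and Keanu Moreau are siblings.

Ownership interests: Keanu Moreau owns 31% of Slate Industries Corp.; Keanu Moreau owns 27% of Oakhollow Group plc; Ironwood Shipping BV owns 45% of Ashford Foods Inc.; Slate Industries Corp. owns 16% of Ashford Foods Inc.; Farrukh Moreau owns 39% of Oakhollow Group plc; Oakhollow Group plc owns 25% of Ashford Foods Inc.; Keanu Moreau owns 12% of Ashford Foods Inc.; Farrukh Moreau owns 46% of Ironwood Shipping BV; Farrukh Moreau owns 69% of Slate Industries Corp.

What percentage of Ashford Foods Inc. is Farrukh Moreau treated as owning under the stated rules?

By sibling attribution (R3), Farrukh Moreau is treated as also owning Keanu Moreau's interest in Slate Industries Corp, giving 69% + 31% = 100%.
By sibling attribution (R3), Farrukh Moreau is treated as also owning Keanu Moreau's interest in Oakhollow Group plc, giving 39% + 27% = 66%.
By sibling attribution (R3), Farrukh Moreau is treated as owning Keanu Moreau's 12% interest in Ashford Foods Inc.
Chain via Slate Industries Corp. (R1): 100% × 16% = 16% of Ashford Foods Inc.
Chain via Ironwood Shipping BV (R1): 46% × 45% = 20.7% of Ashford Foods Inc.
Chain via Oakhollow Group plc (R1): 66% × 25% = 16.5% of Ashford Foods Inc.
Direct interest in Ashford Foods Inc: 12%.
Aggregating (R2): 16% + 20.7% + 16.5% + 12% = 65.2%.

65.2%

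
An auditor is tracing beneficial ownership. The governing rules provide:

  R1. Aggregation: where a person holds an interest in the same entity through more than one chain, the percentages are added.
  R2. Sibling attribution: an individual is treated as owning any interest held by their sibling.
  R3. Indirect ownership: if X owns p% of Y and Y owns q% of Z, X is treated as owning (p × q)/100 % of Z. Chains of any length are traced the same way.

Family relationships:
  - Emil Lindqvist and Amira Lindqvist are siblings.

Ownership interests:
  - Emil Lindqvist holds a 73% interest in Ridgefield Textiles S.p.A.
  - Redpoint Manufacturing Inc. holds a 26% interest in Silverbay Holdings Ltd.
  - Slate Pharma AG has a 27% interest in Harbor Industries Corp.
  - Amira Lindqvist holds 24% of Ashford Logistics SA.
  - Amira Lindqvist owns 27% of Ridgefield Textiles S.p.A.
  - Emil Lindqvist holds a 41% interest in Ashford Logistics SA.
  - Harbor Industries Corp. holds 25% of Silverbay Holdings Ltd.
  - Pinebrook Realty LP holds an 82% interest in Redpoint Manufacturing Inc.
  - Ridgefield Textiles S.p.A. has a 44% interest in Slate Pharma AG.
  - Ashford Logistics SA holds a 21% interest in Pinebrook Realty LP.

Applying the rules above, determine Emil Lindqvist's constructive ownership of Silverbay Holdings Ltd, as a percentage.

5.88018%

By sibling attribution (R2), Emil Lindqvist is treated as also owning Amira Lindqvist's interest in Ridgefield Textiles S.p.A, giving 73% + 27% = 100%.
By sibling attribution (R2), Emil Lindqvist is treated as also owning Amira Lindqvist's interest in Ashford Logistics SA, giving 41% + 24% = 65%.
Chain via Ridgefield Textiles S.p.A. → Slate Pharma AG → Harbor Industries Corp. (R3): 100% × 44% × 27% × 25% = 2.97% of Silverbay Holdings Ltd.
Chain via Ashford Logistics SA → Pinebrook Realty LP → Redpoint Manufacturing Inc. (R3): 65% × 21% × 82% × 26% = 2.91018% of Silverbay Holdings Ltd.
Aggregating (R1): 2.97% + 2.91018% = 5.88018%.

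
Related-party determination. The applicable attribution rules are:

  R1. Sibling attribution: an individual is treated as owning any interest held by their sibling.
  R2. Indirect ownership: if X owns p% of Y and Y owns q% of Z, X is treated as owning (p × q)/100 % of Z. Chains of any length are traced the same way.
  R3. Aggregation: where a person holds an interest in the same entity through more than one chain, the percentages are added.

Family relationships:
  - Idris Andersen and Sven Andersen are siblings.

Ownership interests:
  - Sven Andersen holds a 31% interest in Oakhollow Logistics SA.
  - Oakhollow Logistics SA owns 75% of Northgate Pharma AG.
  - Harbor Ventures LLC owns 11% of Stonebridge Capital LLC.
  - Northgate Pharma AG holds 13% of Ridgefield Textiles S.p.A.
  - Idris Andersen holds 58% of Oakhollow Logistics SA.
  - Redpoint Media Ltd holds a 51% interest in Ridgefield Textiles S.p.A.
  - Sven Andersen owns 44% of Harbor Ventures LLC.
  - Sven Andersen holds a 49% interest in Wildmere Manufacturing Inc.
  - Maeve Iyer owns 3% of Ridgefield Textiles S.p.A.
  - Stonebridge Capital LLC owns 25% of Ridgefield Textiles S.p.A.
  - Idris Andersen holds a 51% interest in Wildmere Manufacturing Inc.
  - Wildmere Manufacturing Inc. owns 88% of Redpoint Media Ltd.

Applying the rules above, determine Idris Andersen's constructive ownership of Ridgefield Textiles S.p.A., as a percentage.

54.7675%

By sibling attribution (R1), Idris Andersen is treated as also owning Sven Andersen's interest in Oakhollow Logistics SA, giving 58% + 31% = 89%.
By sibling attribution (R1), Idris Andersen is treated as also owning Sven Andersen's interest in Wildmere Manufacturing Inc, giving 51% + 49% = 100%.
By sibling attribution (R1), Idris Andersen is treated as owning Sven Andersen's 44% interest in Harbor Ventures LLC.
Chain via Oakhollow Logistics SA → Northgate Pharma AG (R2): 89% × 75% × 13% = 8.6775% of Ridgefield Textiles S.p.A.
Chain via Wildmere Manufacturing Inc. → Redpoint Media Ltd (R2): 100% × 88% × 51% = 44.88% of Ridgefield Textiles S.p.A.
Chain via Harbor Ventures LLC → Stonebridge Capital LLC (R2): 44% × 11% × 25% = 1.21% of Ridgefield Textiles S.p.A.
Aggregating (R3): 8.6775% + 44.88% + 1.21% = 54.7675%.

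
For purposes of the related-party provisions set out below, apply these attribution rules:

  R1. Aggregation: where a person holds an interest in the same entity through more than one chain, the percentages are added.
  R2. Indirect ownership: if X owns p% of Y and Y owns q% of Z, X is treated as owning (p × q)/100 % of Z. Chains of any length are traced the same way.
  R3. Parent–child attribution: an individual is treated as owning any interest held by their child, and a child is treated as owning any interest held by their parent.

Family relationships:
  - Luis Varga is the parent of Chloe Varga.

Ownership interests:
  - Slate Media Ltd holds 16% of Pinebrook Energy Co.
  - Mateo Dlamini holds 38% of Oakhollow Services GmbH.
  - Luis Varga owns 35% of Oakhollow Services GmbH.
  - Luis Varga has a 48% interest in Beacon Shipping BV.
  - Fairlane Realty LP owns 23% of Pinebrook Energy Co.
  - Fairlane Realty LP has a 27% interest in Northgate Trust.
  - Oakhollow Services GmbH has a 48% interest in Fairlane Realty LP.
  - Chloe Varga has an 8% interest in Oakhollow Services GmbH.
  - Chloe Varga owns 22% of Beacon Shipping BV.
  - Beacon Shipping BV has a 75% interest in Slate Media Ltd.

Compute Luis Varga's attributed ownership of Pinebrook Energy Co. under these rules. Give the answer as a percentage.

By parent–child attribution (R3), Luis Varga is treated as also owning Chloe Varga's interest in Beacon Shipping BV, giving 48% + 22% = 70%.
By parent–child attribution (R3), Luis Varga is treated as also owning Chloe Varga's interest in Oakhollow Services GmbH, giving 35% + 8% = 43%.
Chain via Beacon Shipping BV → Slate Media Ltd (R2): 70% × 75% × 16% = 8.4% of Pinebrook Energy Co.
Chain via Oakhollow Services GmbH → Fairlane Realty LP (R2): 43% × 48% × 23% = 4.7472% of Pinebrook Energy Co.
Aggregating (R1): 8.4% + 4.7472% = 13.1472%.

13.1472%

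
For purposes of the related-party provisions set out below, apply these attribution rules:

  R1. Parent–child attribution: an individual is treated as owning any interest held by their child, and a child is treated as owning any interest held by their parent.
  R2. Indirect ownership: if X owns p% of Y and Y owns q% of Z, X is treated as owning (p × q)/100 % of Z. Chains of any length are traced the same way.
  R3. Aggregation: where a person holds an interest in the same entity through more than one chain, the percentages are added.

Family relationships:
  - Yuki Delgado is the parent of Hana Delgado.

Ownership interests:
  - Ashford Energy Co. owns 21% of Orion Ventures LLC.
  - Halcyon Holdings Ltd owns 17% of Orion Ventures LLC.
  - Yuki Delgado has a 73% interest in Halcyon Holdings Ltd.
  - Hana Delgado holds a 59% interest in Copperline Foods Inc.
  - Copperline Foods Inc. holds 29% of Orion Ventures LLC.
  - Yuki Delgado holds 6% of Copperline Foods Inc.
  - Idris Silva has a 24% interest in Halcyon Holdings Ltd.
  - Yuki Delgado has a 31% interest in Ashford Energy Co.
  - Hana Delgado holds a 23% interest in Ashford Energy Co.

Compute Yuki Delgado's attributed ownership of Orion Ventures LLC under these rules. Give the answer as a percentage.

By parent–child attribution (R1), Yuki Delgado is treated as also owning Hana Delgado's interest in Copperline Foods Inc, giving 6% + 59% = 65%.
By parent–child attribution (R1), Yuki Delgado is treated as also owning Hana Delgado's interest in Ashford Energy Co, giving 31% + 23% = 54%.
Chain via Copperline Foods Inc. (R2): 65% × 29% = 18.85% of Orion Ventures LLC.
Chain via Halcyon Holdings Ltd (R2): 73% × 17% = 12.41% of Orion Ventures LLC.
Chain via Ashford Energy Co. (R2): 54% × 21% = 11.34% of Orion Ventures LLC.
Aggregating (R3): 18.85% + 12.41% + 11.34% = 42.6%.

42.6%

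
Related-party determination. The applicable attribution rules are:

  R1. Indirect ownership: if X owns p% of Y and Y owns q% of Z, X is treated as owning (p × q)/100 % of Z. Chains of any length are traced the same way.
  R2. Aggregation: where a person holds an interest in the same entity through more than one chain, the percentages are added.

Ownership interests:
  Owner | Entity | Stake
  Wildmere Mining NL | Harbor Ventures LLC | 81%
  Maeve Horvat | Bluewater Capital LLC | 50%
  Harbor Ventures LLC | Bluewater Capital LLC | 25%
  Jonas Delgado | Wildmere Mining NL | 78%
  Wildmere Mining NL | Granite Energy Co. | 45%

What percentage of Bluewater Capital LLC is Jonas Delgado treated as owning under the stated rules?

15.795%

Chain via Wildmere Mining NL → Harbor Ventures LLC (R1): 78% × 81% × 25% = 15.795% of Bluewater Capital LLC.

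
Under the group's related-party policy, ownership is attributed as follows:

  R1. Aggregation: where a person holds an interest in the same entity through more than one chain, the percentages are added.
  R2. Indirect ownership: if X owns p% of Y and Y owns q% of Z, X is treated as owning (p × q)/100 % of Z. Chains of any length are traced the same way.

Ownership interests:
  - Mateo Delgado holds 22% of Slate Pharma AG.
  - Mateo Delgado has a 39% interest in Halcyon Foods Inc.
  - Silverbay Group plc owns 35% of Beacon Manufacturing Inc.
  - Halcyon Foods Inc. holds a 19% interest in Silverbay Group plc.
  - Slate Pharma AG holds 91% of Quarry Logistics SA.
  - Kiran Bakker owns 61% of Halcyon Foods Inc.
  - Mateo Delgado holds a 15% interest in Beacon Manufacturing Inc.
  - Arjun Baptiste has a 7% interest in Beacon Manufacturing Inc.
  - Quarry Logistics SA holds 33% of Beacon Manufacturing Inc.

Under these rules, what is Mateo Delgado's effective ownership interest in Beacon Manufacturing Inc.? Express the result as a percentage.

24.2001%

Chain via Slate Pharma AG → Quarry Logistics SA (R2): 22% × 91% × 33% = 6.6066% of Beacon Manufacturing Inc.
Chain via Halcyon Foods Inc. → Silverbay Group plc (R2): 39% × 19% × 35% = 2.5935% of Beacon Manufacturing Inc.
Direct interest in Beacon Manufacturing Inc: 15%.
Aggregating (R1): 6.6066% + 2.5935% + 15% = 24.2001%.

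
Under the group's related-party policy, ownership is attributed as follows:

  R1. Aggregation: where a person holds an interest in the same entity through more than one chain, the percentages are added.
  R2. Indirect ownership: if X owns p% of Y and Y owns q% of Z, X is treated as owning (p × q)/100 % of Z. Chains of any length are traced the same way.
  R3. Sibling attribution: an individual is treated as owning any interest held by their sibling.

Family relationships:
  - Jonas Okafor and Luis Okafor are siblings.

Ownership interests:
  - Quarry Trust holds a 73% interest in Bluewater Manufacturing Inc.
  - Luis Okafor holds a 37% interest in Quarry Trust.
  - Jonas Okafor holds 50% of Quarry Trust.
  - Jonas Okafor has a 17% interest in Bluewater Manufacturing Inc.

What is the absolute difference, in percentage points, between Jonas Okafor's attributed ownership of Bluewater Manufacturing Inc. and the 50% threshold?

By sibling attribution (R3), Jonas Okafor is treated as also owning Luis Okafor's interest in Quarry Trust, giving 50% + 37% = 87%.
Chain via Quarry Trust (R2): 87% × 73% = 63.51% of Bluewater Manufacturing Inc.
Direct interest in Bluewater Manufacturing Inc: 17%.
Aggregating (R1): 63.51% + 17% = 80.51%.
80.51% exceeds the 50% threshold by 30.51 percentage points.

30.51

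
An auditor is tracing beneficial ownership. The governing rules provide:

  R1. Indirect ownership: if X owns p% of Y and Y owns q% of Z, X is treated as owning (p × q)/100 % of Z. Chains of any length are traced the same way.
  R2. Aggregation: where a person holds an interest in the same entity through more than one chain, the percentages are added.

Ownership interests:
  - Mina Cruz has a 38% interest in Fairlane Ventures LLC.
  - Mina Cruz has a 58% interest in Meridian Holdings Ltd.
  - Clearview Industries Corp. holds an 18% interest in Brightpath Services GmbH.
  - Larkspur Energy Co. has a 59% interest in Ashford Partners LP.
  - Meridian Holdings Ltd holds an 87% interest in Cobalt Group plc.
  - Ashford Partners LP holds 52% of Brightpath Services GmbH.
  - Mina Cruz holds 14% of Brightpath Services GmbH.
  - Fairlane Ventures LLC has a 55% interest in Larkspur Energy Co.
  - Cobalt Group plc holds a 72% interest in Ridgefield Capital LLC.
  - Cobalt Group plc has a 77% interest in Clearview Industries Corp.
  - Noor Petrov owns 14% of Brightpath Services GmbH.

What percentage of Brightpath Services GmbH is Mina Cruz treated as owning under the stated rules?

Chain via Fairlane Ventures LLC → Larkspur Energy Co. → Ashford Partners LP (R1): 38% × 55% × 59% × 52% = 6.41212% of Brightpath Services GmbH.
Chain via Meridian Holdings Ltd → Cobalt Group plc → Clearview Industries Corp. (R1): 58% × 87% × 77% × 18% = 6.993756% of Brightpath Services GmbH.
Direct interest in Brightpath Services GmbH: 14%.
Aggregating (R2): 6.41212% + 6.993756% + 14% = 27.405876%.

27.405876%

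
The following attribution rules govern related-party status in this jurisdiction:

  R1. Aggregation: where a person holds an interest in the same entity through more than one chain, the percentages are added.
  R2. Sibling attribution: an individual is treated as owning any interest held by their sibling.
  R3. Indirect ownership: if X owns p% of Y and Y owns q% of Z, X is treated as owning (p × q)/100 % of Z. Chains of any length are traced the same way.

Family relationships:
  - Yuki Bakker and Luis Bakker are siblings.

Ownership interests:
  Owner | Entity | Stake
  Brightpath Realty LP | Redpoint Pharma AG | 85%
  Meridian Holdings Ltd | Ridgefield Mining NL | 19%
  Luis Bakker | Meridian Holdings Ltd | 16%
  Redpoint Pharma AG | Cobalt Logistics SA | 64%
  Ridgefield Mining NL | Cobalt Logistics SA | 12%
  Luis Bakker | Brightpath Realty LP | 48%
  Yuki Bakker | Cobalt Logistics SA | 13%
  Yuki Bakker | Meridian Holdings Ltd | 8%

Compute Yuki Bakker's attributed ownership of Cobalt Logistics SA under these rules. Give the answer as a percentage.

39.6592%

By sibling attribution (R2), Yuki Bakker is treated as also owning Luis Bakker's interest in Meridian Holdings Ltd, giving 8% + 16% = 24%.
By sibling attribution (R2), Yuki Bakker is treated as owning Luis Bakker's 48% interest in Brightpath Realty LP.
Chain via Meridian Holdings Ltd → Ridgefield Mining NL (R3): 24% × 19% × 12% = 0.5472% of Cobalt Logistics SA.
Direct interest in Cobalt Logistics SA: 13%.
Chain via Brightpath Realty LP → Redpoint Pharma AG (R3): 48% × 85% × 64% = 26.112% of Cobalt Logistics SA.
Aggregating (R1): 0.5472% + 13% + 26.112% = 39.6592%.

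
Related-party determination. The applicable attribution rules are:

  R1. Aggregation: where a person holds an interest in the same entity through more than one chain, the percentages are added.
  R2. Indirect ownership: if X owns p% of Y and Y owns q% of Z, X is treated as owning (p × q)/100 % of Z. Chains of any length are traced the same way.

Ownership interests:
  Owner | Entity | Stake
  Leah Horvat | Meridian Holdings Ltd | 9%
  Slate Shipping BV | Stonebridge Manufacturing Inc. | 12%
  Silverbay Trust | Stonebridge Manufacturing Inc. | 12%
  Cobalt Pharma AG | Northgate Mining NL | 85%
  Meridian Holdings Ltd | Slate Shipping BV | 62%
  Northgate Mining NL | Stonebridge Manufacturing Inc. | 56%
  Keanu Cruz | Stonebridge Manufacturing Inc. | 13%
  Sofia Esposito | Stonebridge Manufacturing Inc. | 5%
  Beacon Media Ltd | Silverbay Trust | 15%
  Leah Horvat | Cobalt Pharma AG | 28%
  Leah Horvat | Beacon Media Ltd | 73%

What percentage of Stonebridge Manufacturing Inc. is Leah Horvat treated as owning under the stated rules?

15.3116%

Chain via Cobalt Pharma AG → Northgate Mining NL (R2): 28% × 85% × 56% = 13.328% of Stonebridge Manufacturing Inc.
Chain via Beacon Media Ltd → Silverbay Trust (R2): 73% × 15% × 12% = 1.314% of Stonebridge Manufacturing Inc.
Chain via Meridian Holdings Ltd → Slate Shipping BV (R2): 9% × 62% × 12% = 0.6696% of Stonebridge Manufacturing Inc.
Aggregating (R1): 13.328% + 1.314% + 0.6696% = 15.3116%.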